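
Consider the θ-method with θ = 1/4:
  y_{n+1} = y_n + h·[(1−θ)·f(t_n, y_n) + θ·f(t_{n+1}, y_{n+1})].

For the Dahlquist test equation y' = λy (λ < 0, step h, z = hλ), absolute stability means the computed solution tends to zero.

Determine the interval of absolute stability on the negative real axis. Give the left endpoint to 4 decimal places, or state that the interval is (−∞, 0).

z∈(-4.0000,0).

Test eqn y'=λy, z=hλ:
  y_{n+1} = y_n + z·[3/4·y_n + 1/4·y_{n+1}] ⇒ (1 − 1/4z)y_{n+1} = (1 + 3/4z)y_n
  so R(z) = (1 + 3/4z)/(1 − 1/4z).

Find x<0 with |R(x)|<1.
x=-1.31: |R|=0.0132
R=−1: 1+3/4x = −1+1/4x ⇒ -1/2x=2 ⇒ x=2/(-1/2)=-4.0000
Confirm numerically:
  x=-3.651: |R|=0.90877 <1
  x=-2.157: |R|=0.40133 <1
  x=-1.970: |R|=0.31993 <1
  x=-1.757: |R|=0.22077 <1
  x=-4.296: |R|=1.07136 >1
  x=-4.087: |R|=1.02152 >1
  x=-4.021: |R|=1.00524 >1
So |R|<1 on (-4.0000, 0).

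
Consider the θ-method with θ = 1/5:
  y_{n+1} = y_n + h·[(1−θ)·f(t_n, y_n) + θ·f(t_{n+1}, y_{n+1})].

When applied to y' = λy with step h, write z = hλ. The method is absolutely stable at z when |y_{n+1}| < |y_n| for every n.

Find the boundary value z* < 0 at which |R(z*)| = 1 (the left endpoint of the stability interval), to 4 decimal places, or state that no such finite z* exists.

On y'=λy, z=hλ:
  y_{n+1} = y_n + z·[4/5·y_n + 1/5·y_{n+1}] ⇒ (1 − 1/5z)y_{n+1} = (1 + 4/5z)y_n
  R(z) = (1 + 4/5z)/(1 − 1/5z).

Need |R(x)|<1, x<0.
x=-1.64: |R|=0.2349
R=−1: 1+4/5x = −1+1/5x ⇒ -3/5x=2 ⇒ x=2/(-3/5)=-3.3333
Confirm numerically:
  x=-2.479: |R|=0.65731 <1
  x=-1.880: |R|=0.36628 <1
  x=-1.730: |R|=0.28529 <1
  x=-1.428: |R|=0.11077 <1
  x=-3.914: |R|=1.19542 >1
  x=-3.414: |R|=1.02876 >1
So |R|<1 on (-3.3333, 0).

z* = -3.3333.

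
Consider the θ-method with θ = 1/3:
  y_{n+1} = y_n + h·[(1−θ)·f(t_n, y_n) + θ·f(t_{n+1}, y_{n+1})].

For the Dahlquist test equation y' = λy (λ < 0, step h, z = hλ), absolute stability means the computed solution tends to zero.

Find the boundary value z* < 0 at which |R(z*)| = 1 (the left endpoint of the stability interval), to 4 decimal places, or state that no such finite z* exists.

z* = -6.0000.

Test eqn y'=λy, z=hλ:
  y_{n+1} = y_n + z·[2/3·y_n + 1/3·y_{n+1}] ⇒ (1 − 1/3z)y_{n+1} = (1 + 2/3z)y_n
  so R(z) = (1 + 2/3z)/(1 − 1/3z).

Need |R(x)|<1, x<0.
x=-1.42: |R|=0.0362
R=−1: 1+2/3x = −1+1/3x ⇒ -1/3x=2 ⇒ x=2/(-1/3)=-6.0000
Confirm numerically:
  x=-5.918: |R|=0.99081 <1
  x=-5.714: |R|=0.96718 <1
  x=-3.403: |R|=0.59441 <1
  x=-6.280: |R|=1.03017 >1
  x=-6.249: |R|=1.02692 >1
So |R|<1 on (-6.0000, 0).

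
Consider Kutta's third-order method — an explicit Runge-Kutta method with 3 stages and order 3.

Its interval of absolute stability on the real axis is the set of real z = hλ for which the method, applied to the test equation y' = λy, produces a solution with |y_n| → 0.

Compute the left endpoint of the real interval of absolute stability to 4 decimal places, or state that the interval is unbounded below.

z* = -2.5127.

Set f=λy, z=hλ:
  order 3, 3-stage ⇒ R(z)=1+z+z^2/2+z^3/6
  (e.g. R(-1.79)=-0.14384, |R|=0.14384)

Boundary: |R(x)|=1, x<0.
x=-1.79: |R|=0.1438
|R(-2.31)|=0.6963 |R(-1.94)|=0.2751 |R(-0.51)|=0.5979
Bisect:
  x_lo=-3.1154 |R|=2.3020  x_hi=-0.1660 |R|=0.8471
  mid=-1.64067 |R|=0.03083 →hi
  mid=-2.37803 |R|=0.79182 →hi
  mid=-2.74670 |R|=1.42821 →lo
  mid=-2.56237 |R|=1.08347 →lo
  mid=-2.47020 |R|=0.93140 →hi
  mid=-2.51628 |R|=1.00582 →lo
  mid=-2.49324 |R|=0.96821 →hi
  ...
  [-2.51286,-2.51268] ⇒ x*=-2.5127
Stable set (-2.5127, 0).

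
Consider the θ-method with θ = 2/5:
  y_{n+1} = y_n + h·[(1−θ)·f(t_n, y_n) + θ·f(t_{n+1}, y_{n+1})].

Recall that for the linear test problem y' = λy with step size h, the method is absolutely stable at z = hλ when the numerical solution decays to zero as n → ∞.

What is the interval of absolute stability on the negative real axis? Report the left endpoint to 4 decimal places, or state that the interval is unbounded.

z∈(-10.0000,0).

Set f=λy, z=hλ:
  y_{n+1} = y_n + z·[3/5·y_n + 2/5·y_{n+1}] ⇒ (1 − 2/5z)y_{n+1} = (1 + 3/5z)y_n
  Hence R(z) = (1 + 3/5z)/(1 − 2/5z).

Boundary: |R(x)|=1, x<0.
x=-0.79: |R|=0.3997
R=−1: 1+3/5x = −1+2/5x ⇒ -1/5x=2 ⇒ x=2/(-1/5)=-10.0000
Confirm numerically:
  x=-8.689: |R|=0.94142 <1
  x=-8.387: |R|=0.92592 <1
  x=-6.373: |R|=0.79562 <1
  x=-5.898: |R|=0.75578 <1
  x=-10.548: |R|=1.02100 >1
  x=-10.165: |R|=1.00651 >1
  x=-10.089: |R|=1.00353 >1
Interval (-10.0000, 0).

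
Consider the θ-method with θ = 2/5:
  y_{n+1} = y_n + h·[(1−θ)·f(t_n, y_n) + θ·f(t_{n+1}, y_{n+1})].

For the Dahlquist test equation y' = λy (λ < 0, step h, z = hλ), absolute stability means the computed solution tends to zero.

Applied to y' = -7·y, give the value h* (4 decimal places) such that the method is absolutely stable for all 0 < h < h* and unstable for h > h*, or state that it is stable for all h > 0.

On y'=λy, z=hλ:
  y_{n+1} = y_n + z·[3/5·y_n + 2/5·y_{n+1}] ⇒ (1 − 2/5z)y_{n+1} = (1 + 3/5z)y_n
  Hence R(z) = (1 + 3/5z)/(1 − 2/5z).

Solve |R(x)|<1 on ℝ⁻.
x=-1.37: |R|=0.1150
R=−1: 1+3/5x = −1+2/5x ⇒ -1/5x=2 ⇒ x=2/(-1/5)=-10.0000
Confirm numerically:
  x=-9.971: |R|=0.99884 <1
  x=-7.723: |R|=0.88863 <1
  x=-5.277: |R|=0.69635 <1
  x=-10.526: |R|=1.02019 >1
  x=-10.381: |R|=1.01479 >1
  x=-10.318: |R|=1.01240 >1
Interval (-10.0000, 0).

(-10.0000,0); λ=-7 ⇒ h* = (10)/7 = 1.4286.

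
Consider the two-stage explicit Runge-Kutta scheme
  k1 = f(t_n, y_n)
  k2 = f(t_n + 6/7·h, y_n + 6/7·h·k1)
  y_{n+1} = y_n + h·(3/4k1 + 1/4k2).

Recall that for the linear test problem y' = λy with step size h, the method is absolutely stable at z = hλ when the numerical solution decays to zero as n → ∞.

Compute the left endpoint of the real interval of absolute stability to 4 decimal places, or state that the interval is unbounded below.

left endpoint -4.6667.

Set f=λy, z=hλ:
  k1=λy_n ⇒ h·k1=z·y_n;  k2=λ(1+6/7z)y_n ⇒ h·k2=z(1+6/7z)y_n
  y_{n+1}/y_n = 1 + 3/4z + 1/4z(1+6/7z) = 1 + z + 3/14z²
  Hence R(z) = 1 + z + 3/14z².

Find x<0 with |R(x)|<1.
x=-0.37: |R|=0.6593
R=1: x+3/14x²=0 ⇒ x=−14/3=-4.6667; min R=1−1/(4·3/14)=-0.1667>−1
Confirm numerically:
  x=-4.336: |R|=0.69276 <1
  x=-3.789: |R|=0.28740 <1
  x=-3.316: |R|=0.04025 <1
  x=-2.192: |R|=0.16239 <1
  x=-5.115: |R|=1.49141 >1
  x=-4.754: |R|=1.08897 >1
So |R|<1 on (-4.6667, 0).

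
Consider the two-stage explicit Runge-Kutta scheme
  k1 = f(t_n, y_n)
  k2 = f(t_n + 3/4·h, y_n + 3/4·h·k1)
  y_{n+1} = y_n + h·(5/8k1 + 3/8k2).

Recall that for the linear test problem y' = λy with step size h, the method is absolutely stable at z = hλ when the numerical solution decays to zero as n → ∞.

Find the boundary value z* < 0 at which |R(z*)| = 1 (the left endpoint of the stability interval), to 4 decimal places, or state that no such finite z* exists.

z* = -3.5556.

On y'=λy, z=hλ:
  k1=λy_n ⇒ h·k1=z·y_n;  k2=λ(1+3/4z)y_n ⇒ h·k2=z(1+3/4z)y_n
  y_{n+1}/y_n = 1 + 5/8z + 3/8z(1+3/4z) = 1 + z + 9/32z²
  R(z) = 1 + z + 9/32z².

Solve |R(x)|<1 on ℝ⁻.
x=-1.66: |R|=0.1150
R=1: x+9/32x²=0 ⇒ x=−32/9=-3.5556; min R=1−1/(4·9/32)=0.1111>−1
Confirm numerically:
  x=-3.468: |R|=0.91460 <1
  x=-2.329: |R|=0.19657 <1
  x=-1.838: |R|=0.11213 <1
  x=-1.632: |R|=0.11709 <1
  x=-3.865: |R|=1.33638 >1
  x=-3.802: |R|=1.26353 >1
So |R|<1 on (-3.5556, 0).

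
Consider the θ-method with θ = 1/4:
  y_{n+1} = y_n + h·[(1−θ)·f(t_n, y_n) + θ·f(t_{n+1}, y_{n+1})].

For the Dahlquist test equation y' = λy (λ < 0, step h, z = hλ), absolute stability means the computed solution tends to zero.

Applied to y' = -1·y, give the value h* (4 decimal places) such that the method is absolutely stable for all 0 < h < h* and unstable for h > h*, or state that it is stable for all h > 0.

(-4.0000,0); λ=-1 ⇒ h* = (4)/1 = 4.0000.

On y'=λy, z=hλ:
  y_{n+1} = y_n + z·[3/4·y_n + 1/4·y_{n+1}] ⇒ (1 − 1/4z)y_{n+1} = (1 + 3/4z)y_n
  ⇒ R(z) = (1 + 3/4z)/(1 − 1/4z).

Need |R(x)|<1, x<0.
x=-1.36: |R|=0.0149
R=−1: 1+3/4x = −1+1/4x ⇒ -1/2x=2 ⇒ x=2/(-1/2)=-4.0000
Confirm numerically:
  x=-3.695: |R|=0.92073 <1
  x=-3.562: |R|=0.88416 <1
  x=-1.967: |R|=0.31859 <1
  x=-4.338: |R|=1.08107 >1
  x=-4.230: |R|=1.05589 >1
  x=-4.114: |R|=1.02810 >1
So |R|<1 on (-4.0000, 0).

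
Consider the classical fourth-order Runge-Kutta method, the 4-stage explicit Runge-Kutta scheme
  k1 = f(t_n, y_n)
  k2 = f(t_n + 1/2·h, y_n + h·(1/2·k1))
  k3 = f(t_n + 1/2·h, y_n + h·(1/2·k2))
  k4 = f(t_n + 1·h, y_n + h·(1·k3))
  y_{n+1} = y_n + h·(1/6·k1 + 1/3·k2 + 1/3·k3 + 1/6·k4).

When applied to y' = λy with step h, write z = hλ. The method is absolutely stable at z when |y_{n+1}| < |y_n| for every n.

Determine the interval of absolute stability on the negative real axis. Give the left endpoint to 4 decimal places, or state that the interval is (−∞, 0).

z∈(-2.7853,0).

With y'=λy (z=hλ):
  order 4, 4-stage ⇒ R(z)=1+z+z^2/2+z^3/6+z^4/24
  (e.g. R(-1.41)=0.28154, |R|=0.28154)

Solve |R(x)|<1 on ℝ⁻.
x=-1.41: |R|=0.2815
|R(-2.92)|=1.2228 |R(-1.06)|=0.3559 |R(-0.92)|=0.4033
Bisect:
  x_lo=-3.1294 |R|=1.6554  x_hi=-0.1889 |R|=0.8278
  mid=-1.65916 |R|=0.27177 →hi
  mid=-2.39427 |R|=0.55370 →hi
  mid=-2.76182 |R|=0.96518 →hi
  mid=-2.94560 |R|=1.26984 →lo
  mid=-2.85371 |R|=1.10815 →lo
  mid=-2.80777 |R|=1.03441 →lo
  mid=-2.78479 |R|=0.99925 →hi
  mid=-2.79628 |R|=1.01669 →lo
  mid=-2.79054 |R|=1.00793 →lo
  ...
  [-2.78533,-2.78515] ⇒ x*=-2.7853
Stable set (-2.7853, 0).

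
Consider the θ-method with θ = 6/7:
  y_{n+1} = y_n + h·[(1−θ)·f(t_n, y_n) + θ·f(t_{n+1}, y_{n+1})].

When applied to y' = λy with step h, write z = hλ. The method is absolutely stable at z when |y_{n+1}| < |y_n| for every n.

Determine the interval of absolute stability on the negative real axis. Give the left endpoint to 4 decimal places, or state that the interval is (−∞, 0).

unbounded; (−∞, 0).

Set f=λy, z=hλ:
  y_{n+1} = y_n + z·[1/7·y_n + 6/7·y_{n+1}] ⇒ (1 − 6/7z)y_{n+1} = (1 + 1/7z)y_n
  Hence R(z) = (1 + 1/7z)/(1 − 6/7z).

Find x<0 with |R(x)|<1.
x=-0.73: |R|=0.5510
x=-2: |R|=0.2632
x=-10: |R|=0.0448
x=-100: |R|=0.1532
θ=6/7≥1/2 ⇒ |1+1/7x|<|1−6/7x| ∀x<0 ⇒ interval (−∞,0).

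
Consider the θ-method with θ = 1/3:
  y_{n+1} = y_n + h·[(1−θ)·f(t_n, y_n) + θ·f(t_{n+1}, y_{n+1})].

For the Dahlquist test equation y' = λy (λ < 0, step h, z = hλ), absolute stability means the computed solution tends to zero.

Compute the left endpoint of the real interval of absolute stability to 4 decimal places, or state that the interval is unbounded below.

Test eqn y'=λy, z=hλ:
  y_{n+1} = y_n + z·[2/3·y_n + 1/3·y_{n+1}] ⇒ (1 − 1/3z)y_{n+1} = (1 + 2/3z)y_n
  so R(z) = (1 + 2/3z)/(1 − 1/3z).

Need |R(x)|<1, x<0.
x=-1.53: |R|=0.0132
R=−1: 1+2/3x = −1+1/3x ⇒ -1/3x=2 ⇒ x=2/(-1/3)=-6.0000
Confirm numerically:
  x=-4.843: |R|=0.85248 <1
  x=-4.787: |R|=0.84423 <1
  x=-3.998: |R|=0.71392 <1
  x=-3.388: |R|=0.59111 <1
  x=-6.485: |R|=1.05113 >1
  x=-6.139: |R|=1.01521 >1
So |R|<1 on (-6.0000, 0).

left endpoint -6.0000.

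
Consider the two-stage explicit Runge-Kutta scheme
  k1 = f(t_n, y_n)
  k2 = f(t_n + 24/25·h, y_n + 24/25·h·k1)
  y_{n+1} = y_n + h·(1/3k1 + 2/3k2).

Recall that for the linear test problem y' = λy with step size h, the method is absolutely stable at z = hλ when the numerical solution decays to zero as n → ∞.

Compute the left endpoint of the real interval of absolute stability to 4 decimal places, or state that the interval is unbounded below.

left endpoint -1.5625.

Test eqn y'=λy, z=hλ:
  k1=λy_n ⇒ h·k1=z·y_n;  k2=λ(1+24/25z)y_n ⇒ h·k2=z(1+24/25z)y_n
  y_{n+1}/y_n = 1 + 1/3z + 2/3z(1+24/25z) = 1 + z + 16/25z²
  Hence R(z) = 1 + z + 16/25z².

Find x<0 with |R(x)|<1.
x=-1.06: |R|=0.6591
R=1: x+16/25x²=0 ⇒ x=−25/16=-1.5625; min R=1−1/(4·16/25)=0.6094>−1
Confirm numerically:
  x=-1.196: |R|=0.71947 <1
  x=-0.821: |R|=0.61039 <1
  x=-0.650: |R|=0.62040 <1
  x=-1.918: |R|=1.43638 >1
  x=-1.752: |R|=1.21248 >1
  x=-1.745: |R|=1.20382 >1
Stable set (-1.5625, 0).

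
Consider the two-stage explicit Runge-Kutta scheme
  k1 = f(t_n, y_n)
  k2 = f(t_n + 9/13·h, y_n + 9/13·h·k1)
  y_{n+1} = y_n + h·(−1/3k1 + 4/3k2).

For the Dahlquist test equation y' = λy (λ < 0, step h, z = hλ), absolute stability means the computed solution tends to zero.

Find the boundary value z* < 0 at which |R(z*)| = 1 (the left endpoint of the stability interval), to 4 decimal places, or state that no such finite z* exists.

z* = -1.0833.

On y'=λy, z=hλ:
  k1=λy_n ⇒ h·k1=z·y_n;  k2=λ(1+9/13z)y_n ⇒ h·k2=z(1+9/13z)y_n
  y_{n+1}/y_n = 1 − 1/3z + 4/3z(1+9/13z) = 1 + z + 12/13z²
  R(z) = 1 + z + 12/13z².

Need |R(x)|<1, x<0.
x=-0.31: |R|=0.7787
R=1: x+12/13x²=0 ⇒ x=−13/12=-1.0833; min R=1−1/(4·12/13)=0.7292>−1
Confirm numerically:
  x=-0.858: |R|=0.82154 <1
  x=-0.660: |R|=0.74209 <1
  x=-0.633: |R|=0.73687 <1
  x=-1.571: |R|=1.70719 >1
  x=-1.442: |R|=1.47741 >1
Stable set (-1.0833, 0).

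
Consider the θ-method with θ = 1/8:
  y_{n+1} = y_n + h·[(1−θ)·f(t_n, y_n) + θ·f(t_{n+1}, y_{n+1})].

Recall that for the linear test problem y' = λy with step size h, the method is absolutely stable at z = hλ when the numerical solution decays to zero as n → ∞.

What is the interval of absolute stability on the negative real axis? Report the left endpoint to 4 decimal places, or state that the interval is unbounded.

Set f=λy, z=hλ:
  y_{n+1} = y_n + z·[7/8·y_n + 1/8·y_{n+1}] ⇒ (1 − 1/8z)y_{n+1} = (1 + 7/8z)y_n
  Hence R(z) = (1 + 7/8z)/(1 − 1/8z).

Find x<0 with |R(x)|<1.
x=-1.52: |R|=0.2773
R=−1: 1+7/8x = −1+1/8x ⇒ -3/4x=2 ⇒ x=2/(-3/4)=-2.6667
Confirm numerically:
  x=-2.183: |R|=0.71502 <1
  x=-2.093: |R|=0.65897 <1
  x=-1.703: |R|=0.40410 <1
  x=-1.619: |R|=0.34650 <1
  x=-3.251: |R|=1.31162 >1
  x=-3.190: |R|=1.28061 >1
Interval (-2.6667, 0).

(-2.6667, 0).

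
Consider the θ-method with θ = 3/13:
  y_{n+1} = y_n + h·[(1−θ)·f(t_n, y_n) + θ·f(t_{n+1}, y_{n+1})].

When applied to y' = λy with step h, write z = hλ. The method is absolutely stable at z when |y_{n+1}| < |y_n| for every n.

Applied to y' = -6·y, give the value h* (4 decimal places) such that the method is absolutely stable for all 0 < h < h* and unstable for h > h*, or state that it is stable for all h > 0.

(-3.7143,0); λ=-6 ⇒ h* = (26/7)/6 = 0.6190.

On y'=λy, z=hλ:
  y_{n+1} = y_n + z·[10/13·y_n + 3/13·y_{n+1}] ⇒ (1 − 3/13z)y_{n+1} = (1 + 10/13z)y_n
  Hence R(z) = (1 + 10/13z)/(1 − 3/13z).

Boundary: |R(x)|=1, x<0.
x=-1.29: |R|=0.0059
R=−1: 1+10/13x = −1+3/13x ⇒ -7/13x=2 ⇒ x=2/(-7/13)=-3.7143
Confirm numerically:
  x=-3.636: |R|=0.97708 <1
  x=-2.985: |R|=0.76748 <1
  x=-2.877: |R|=0.72905 <1
  x=-4.104: |R|=1.10777 >1
  x=-3.750: |R|=1.01031 >1
So |R|<1 on (-3.7143, 0).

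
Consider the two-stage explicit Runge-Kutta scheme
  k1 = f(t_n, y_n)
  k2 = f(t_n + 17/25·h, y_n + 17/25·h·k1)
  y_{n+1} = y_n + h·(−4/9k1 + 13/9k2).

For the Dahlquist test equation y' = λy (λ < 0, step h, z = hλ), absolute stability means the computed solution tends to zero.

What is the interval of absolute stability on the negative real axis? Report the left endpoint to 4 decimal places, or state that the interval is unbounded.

Test eqn y'=λy, z=hλ:
  k1=λy_n ⇒ h·k1=z·y_n;  k2=λ(1+17/25z)y_n ⇒ h·k2=z(1+17/25z)y_n
  y_{n+1}/y_n = 1 − 4/9z + 13/9z(1+17/25z) = 1 + z + 221/225z²
  Hence R(z) = 1 + z + 221/225z².

Find x<0 with |R(x)|<1.
x=-1.52: |R|=1.7493
R=1: x+221/225x²=0 ⇒ x=−225/221=-1.0181; min R=1−1/(4·221/225)=0.7455>−1
Confirm numerically:
  x=-0.754: |R|=0.80441 <1
  x=-0.687: |R|=0.77658 <1
  x=-0.558: |R|=0.74783 <1
  x=-1.457: |R|=1.62811 >1
  x=-1.368: |R|=1.47015 >1
So |R|<1 on (-1.0181, 0).

(-1.0181, 0).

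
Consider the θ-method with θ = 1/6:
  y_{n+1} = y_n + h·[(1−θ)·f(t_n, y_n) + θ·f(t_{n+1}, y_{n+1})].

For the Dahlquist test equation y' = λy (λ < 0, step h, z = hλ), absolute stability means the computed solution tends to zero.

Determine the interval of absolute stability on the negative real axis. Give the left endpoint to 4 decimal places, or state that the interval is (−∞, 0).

With y'=λy (z=hλ):
  y_{n+1} = y_n + z·[5/6·y_n + 1/6·y_{n+1}] ⇒ (1 − 1/6z)y_{n+1} = (1 + 5/6z)y_n
  ⇒ R(z) = (1 + 5/6z)/(1 − 1/6z).

Solve |R(x)|<1 on ℝ⁻.
x=-0.73: |R|=0.3492
R=−1: 1+5/6x = −1+1/6x ⇒ -2/3x=2 ⇒ x=2/(-2/3)=-3.0000
Confirm numerically:
  x=-2.699: |R|=0.86159 <1
  x=-2.303: |R|=0.66422 <1
  x=-2.131: |R|=0.57250 <1
  x=-1.217: |R|=0.01178 <1
  x=-3.597: |R|=1.24883 >1
  x=-3.208: |R|=1.09036 >1
So |R|<1 on (-3.0000, 0).

(-3.0000, 0).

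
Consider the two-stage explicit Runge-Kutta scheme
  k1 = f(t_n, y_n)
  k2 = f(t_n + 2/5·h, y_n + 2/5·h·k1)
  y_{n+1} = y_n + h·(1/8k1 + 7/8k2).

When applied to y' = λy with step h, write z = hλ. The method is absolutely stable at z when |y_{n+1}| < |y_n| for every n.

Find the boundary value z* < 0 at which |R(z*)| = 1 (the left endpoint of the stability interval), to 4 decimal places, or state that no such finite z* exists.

left endpoint -2.8571.

Set f=λy, z=hλ:
  k1=λy_n ⇒ h·k1=z·y_n;  k2=λ(1+2/5z)y_n ⇒ h·k2=z(1+2/5z)y_n
  y_{n+1}/y_n = 1 + 1/8z + 7/8z(1+2/5z) = 1 + z + 7/20z²
  Hence R(z) = 1 + z + 7/20z².

Find x<0 with |R(x)|<1.
x=-1.38: |R|=0.2865
R=1: x+7/20x²=0 ⇒ x=−20/7=-2.8571; min R=1−1/(4·7/20)=0.2857>−1
Confirm numerically:
  x=-2.571: |R|=0.74251 <1
  x=-2.135: |R|=0.46038 <1
  x=-1.938: |R|=0.37655 <1
  x=-3.310: |R|=1.52463 >1
  x=-3.117: |R|=1.28349 >1
  x=-2.944: |R|=1.08950 >1
Stable set (-2.8571, 0).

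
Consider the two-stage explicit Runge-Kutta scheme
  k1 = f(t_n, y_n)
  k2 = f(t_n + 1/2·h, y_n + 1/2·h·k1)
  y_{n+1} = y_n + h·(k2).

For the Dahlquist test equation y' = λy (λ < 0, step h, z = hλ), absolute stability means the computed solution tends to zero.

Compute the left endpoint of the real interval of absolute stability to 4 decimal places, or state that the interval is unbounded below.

left endpoint -2.0000.

On y'=λy, z=hλ:
  k1=λy_n ⇒ h·k1=z·y_n;  k2=λ(1+1/2z)y_n ⇒ h·k2=z(1+1/2z)y_n
  y_{n+1}/y_n = 1 + z(1+1/2z) = 1 + z + 1/2z²
  so R(z) = 1 + z + 1/2z².

Need |R(x)|<1, x<0.
x=-0.59: |R|=0.5840
R=1: x+1/2x²=0 ⇒ x=−2=-2.0000; min R=1−1/(4·1/2)=0.5000>−1
Confirm numerically:
  x=-1.916: |R|=0.91953 <1
  x=-1.913: |R|=0.91678 <1
  x=-1.388: |R|=0.57527 <1
  x=-2.478: |R|=1.59224 >1
  x=-2.295: |R|=1.33851 >1
  x=-2.067: |R|=1.06924 >1
So |R|<1 on (-2.0000, 0).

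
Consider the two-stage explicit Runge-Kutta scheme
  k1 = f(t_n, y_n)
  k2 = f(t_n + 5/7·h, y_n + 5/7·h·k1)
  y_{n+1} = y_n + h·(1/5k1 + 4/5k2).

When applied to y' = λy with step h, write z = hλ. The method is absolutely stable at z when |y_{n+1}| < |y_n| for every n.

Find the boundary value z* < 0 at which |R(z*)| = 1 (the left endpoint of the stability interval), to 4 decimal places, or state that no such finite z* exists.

left endpoint -1.7500.

Test eqn y'=λy, z=hλ:
  k1=λy_n ⇒ h·k1=z·y_n;  k2=λ(1+5/7z)y_n ⇒ h·k2=z(1+5/7z)y_n
  y_{n+1}/y_n = 1 + 1/5z + 4/5z(1+5/7z) = 1 + z + 4/7z²
  ⇒ R(z) = 1 + z + 4/7z².

Solve |R(x)|<1 on ℝ⁻.
x=-1.45: |R|=0.7514
R=1: x+4/7x²=0 ⇒ x=−7/4=-1.7500; min R=1−1/(4·4/7)=0.5625>−1
Confirm numerically:
  x=-1.549: |R|=0.82209 <1
  x=-1.165: |R|=0.61056 <1
  x=-1.034: |R|=0.57695 <1
  x=-2.242: |R|=1.63032 >1
  x=-1.970: |R|=1.24766 >1
Stable set (-1.7500, 0).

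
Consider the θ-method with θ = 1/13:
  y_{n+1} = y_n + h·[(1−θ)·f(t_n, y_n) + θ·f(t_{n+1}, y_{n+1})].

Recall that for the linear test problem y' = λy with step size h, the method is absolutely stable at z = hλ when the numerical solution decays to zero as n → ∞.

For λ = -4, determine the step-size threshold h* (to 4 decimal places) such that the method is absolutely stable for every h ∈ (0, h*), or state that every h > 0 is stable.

Set f=λy, z=hλ:
  y_{n+1} = y_n + z·[12/13·y_n + 1/13·y_{n+1}] ⇒ (1 − 1/13z)y_{n+1} = (1 + 12/13z)y_n
  R(z) = (1 + 12/13z)/(1 − 1/13z).

Boundary: |R(x)|=1, x<0.
x=-0.56: |R|=0.4631
R=−1: 1+12/13x = −1+1/13x ⇒ -11/13x=2 ⇒ x=2/(-11/13)=-2.3636
Confirm numerically:
  x=-1.996: |R|=0.73033 <1
  x=-1.661: |R|=0.47282 <1
  x=-1.486: |R|=0.33356 <1
  x=-1.278: |R|=0.16361 <1
  x=-2.523: |R|=1.11293 >1
  x=-2.402: |R|=1.02740 >1
  x=-2.392: |R|=1.02027 >1
So |R|<1 on (-2.3636, 0).

(-2.3636,0); λ=-4 ⇒ h* = (26/11)/4 = 0.5909.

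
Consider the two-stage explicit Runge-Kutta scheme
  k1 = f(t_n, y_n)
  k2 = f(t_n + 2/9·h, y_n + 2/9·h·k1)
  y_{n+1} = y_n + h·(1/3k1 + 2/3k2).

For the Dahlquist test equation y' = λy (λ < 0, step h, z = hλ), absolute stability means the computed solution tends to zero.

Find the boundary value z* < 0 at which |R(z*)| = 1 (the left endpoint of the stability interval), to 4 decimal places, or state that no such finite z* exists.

left endpoint -6.7500.

On y'=λy, z=hλ:
  k1=λy_n ⇒ h·k1=z·y_n;  k2=λ(1+2/9z)y_n ⇒ h·k2=z(1+2/9z)y_n
  y_{n+1}/y_n = 1 + 1/3z + 2/3z(1+2/9z) = 1 + z + 4/27z²
  so R(z) = 1 + z + 4/27z².

Boundary: |R(x)|=1, x<0.
x=-1.63: |R|=0.2364
R=1: x+4/27x²=0 ⇒ x=−27/4=-6.7500; min R=1−1/(4·4/27)=-0.6875>−1
Confirm numerically:
  x=-6.610: |R|=0.86290 <1
  x=-6.483: |R|=0.74356 <1
  x=-6.296: |R|=0.57654 <1
  x=-5.517: |R|=0.00777 <1
  x=-7.332: |R|=1.63218 >1
  x=-7.328: |R|=1.62749 >1
  x=-7.002: |R|=1.26141 >1
Stable set (-6.7500, 0).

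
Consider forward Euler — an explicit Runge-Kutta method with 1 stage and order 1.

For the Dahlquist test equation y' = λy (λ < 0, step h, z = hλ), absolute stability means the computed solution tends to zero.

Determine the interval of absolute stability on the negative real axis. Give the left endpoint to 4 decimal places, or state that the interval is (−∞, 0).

(-2.0000, 0).

Set f=λy, z=hλ:
  order 1, 1-stage ⇒ R(z)=1+z
  (e.g. R(-1.03)=-0.03000, |R|=0.03000)

Solve |R(x)|<1 on ℝ⁻.
x=-1.03: |R|=0.0300
|R(-1.27)|=0.2700 |R(-0.88)|=0.1200 |R(-0.64)|=0.3600
Bisect:
  x_lo=-2.7808 |R|=1.7808  x_hi=-0.0772 |R|=0.9228
  mid=-1.42897 |R|=0.42897 →hi
  mid=-2.10488 |R|=1.10488 →lo
  mid=-1.76693 |R|=0.76693 →hi
  mid=-1.93591 |R|=0.93591 →hi
  mid=-2.02039 |R|=1.02039 →lo
  mid=-1.97815 |R|=0.97815 →hi
  mid=-1.99927 |R|=0.99927 →hi
  ...
  [-2.00010,-1.99993] ⇒ x*=-2.0000
Stable set (-2.0000, 0).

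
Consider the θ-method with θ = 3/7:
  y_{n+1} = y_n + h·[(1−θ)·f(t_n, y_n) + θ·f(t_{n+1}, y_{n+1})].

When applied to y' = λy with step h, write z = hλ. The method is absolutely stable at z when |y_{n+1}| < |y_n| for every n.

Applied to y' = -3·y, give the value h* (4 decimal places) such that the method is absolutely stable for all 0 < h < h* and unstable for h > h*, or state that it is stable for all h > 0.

(-14.0000,0); λ=-3 ⇒ h* = (14)/3 = 4.6667.

On y'=λy, z=hλ:
  y_{n+1} = y_n + z·[4/7·y_n + 3/7·y_{n+1}] ⇒ (1 − 3/7z)y_{n+1} = (1 + 4/7z)y_n
  ⇒ R(z) = (1 + 4/7z)/(1 − 3/7z).

Solve |R(x)|<1 on ℝ⁻.
x=-0.35: |R|=0.6957
R=−1: 1+4/7x = −1+3/7x ⇒ -1/7x=2 ⇒ x=2/(-1/7)=-14.0000
Confirm numerically:
  x=-13.199: |R|=0.98281 <1
  x=-12.783: |R|=0.97316 <1
  x=-11.769: |R|=0.94727 <1
  x=-14.504: |R|=1.00998 >1
  x=-14.378: |R|=1.00754 >1
  x=-14.141: |R|=1.00285 >1
So |R|<1 on (-14.0000, 0).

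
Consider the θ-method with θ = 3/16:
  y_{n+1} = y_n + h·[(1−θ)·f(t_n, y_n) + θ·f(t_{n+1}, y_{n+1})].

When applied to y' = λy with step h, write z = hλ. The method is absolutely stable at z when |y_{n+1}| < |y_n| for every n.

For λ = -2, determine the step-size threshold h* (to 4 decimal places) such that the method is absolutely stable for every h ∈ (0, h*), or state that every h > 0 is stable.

(-3.2000,0); λ=-2 ⇒ h* = (16/5)/2 = 1.6000.

With y'=λy (z=hλ):
  y_{n+1} = y_n + z·[13/16·y_n + 3/16·y_{n+1}] ⇒ (1 − 3/16z)y_{n+1} = (1 + 13/16z)y_n
  R(z) = (1 + 13/16z)/(1 − 3/16z).

Find x<0 with |R(x)|<1.
x=-1.16: |R|=0.0472
R=−1: 1+13/16x = −1+3/16x ⇒ -5/8x=2 ⇒ x=2/(-5/8)=-3.2000
Confirm numerically:
  x=-2.253: |R|=0.58390 <1
  x=-2.004: |R|=0.45666 <1
  x=-1.688: |R|=0.28219 <1
  x=-3.760: |R|=1.20528 >1
  x=-3.615: |R|=1.15459 >1
  x=-3.256: |R|=1.02173 >1
Stable set (-3.2000, 0).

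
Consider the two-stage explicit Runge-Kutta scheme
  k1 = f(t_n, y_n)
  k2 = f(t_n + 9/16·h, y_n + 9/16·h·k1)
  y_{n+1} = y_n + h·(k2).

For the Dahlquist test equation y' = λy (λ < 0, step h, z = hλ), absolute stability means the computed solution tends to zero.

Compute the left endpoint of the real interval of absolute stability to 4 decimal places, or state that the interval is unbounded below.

With y'=λy (z=hλ):
  k1=λy_n ⇒ h·k1=z·y_n;  k2=λ(1+9/16z)y_n ⇒ h·k2=z(1+9/16z)y_n
  y_{n+1}/y_n = 1 + z(1+9/16z) = 1 + z + 9/16z²
  Hence R(z) = 1 + z + 9/16z².

Solve |R(x)|<1 on ℝ⁻.
x=-1.25: |R|=0.6289
R=1: x+9/16x²=0 ⇒ x=−16/9=-1.7778; min R=1−1/(4·9/16)=0.5556>−1
Confirm numerically:
  x=-1.623: |R|=0.85870 <1
  x=-1.351: |R|=0.67568 <1
  x=-1.020: |R|=0.56522 <1
  x=-2.064: |R|=1.33230 >1
  x=-2.006: |R|=1.25752 >1
So |R|<1 on (-1.7778, 0).

z* = -1.7778.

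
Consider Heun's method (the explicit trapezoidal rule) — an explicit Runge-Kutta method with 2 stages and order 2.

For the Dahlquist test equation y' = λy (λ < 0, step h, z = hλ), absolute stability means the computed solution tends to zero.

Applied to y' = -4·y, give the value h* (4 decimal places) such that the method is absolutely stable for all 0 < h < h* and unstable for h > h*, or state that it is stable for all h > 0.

Test eqn y'=λy, z=hλ:
  order 2, 2-stage ⇒ R(z)=1+z+z^2/2
  (e.g. R(-0.69)=0.54805, |R|=0.54805)

Find x<0 with |R(x)|<1.
x=-0.69: |R|=0.5481
|R(-2.2)|=1.2200 |R(-1.45)|=0.6013 |R(-1.17)|=0.5144
Bisect:
  x_lo=-2.7138 |R|=1.9686  x_hi=-0.1083 |R|=0.8975
  mid=-1.41107 |R|=0.58449 →hi
  mid=-2.06244 |R|=1.06438 →lo
  mid=-1.73675 |R|=0.77140 →hi
  mid=-1.89959 |R|=0.90463 →hi
  mid=-1.98101 |R|=0.98119 →hi
  mid=-2.02172 |R|=1.02196 →lo
  mid=-2.00137 |R|=1.00137 →lo
  mid=-1.99119 |R|=0.99123 →hi
  ...
  [-2.00010,-1.99994] ⇒ x*=-2.0000
So |R|<1 on (-2.0000, 0).

(-2.0000,0); λ=-4 ⇒ h* = 0.5000.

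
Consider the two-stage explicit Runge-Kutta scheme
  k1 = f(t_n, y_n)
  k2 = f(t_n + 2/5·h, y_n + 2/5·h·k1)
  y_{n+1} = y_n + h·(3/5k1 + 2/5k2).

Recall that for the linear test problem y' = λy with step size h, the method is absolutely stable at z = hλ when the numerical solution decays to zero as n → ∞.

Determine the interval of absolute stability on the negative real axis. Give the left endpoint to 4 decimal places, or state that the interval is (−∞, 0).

(-6.2500, 0).

With y'=λy (z=hλ):
  k1=λy_n ⇒ h·k1=z·y_n;  k2=λ(1+2/5z)y_n ⇒ h·k2=z(1+2/5z)y_n
  y_{n+1}/y_n = 1 + 3/5z + 2/5z(1+2/5z) = 1 + z + 4/25z²
  ⇒ R(z) = 1 + z + 4/25z².

Boundary: |R(x)|=1, x<0.
x=-1.38: |R|=0.0753
R=1: x+4/25x²=0 ⇒ x=−25/4=-6.2500; min R=1−1/(4·4/25)=-0.5625>−1
Confirm numerically:
  x=-6.032: |R|=0.78960 <1
  x=-4.363: |R|=0.31728 <1
  x=-3.319: |R|=0.55648 <1
  x=-2.952: |R|=0.55771 <1
  x=-6.822: |R|=1.62435 >1
  x=-6.758: |R|=1.54929 >1
  x=-6.556: |R|=1.32098 >1
Interval (-6.2500, 0).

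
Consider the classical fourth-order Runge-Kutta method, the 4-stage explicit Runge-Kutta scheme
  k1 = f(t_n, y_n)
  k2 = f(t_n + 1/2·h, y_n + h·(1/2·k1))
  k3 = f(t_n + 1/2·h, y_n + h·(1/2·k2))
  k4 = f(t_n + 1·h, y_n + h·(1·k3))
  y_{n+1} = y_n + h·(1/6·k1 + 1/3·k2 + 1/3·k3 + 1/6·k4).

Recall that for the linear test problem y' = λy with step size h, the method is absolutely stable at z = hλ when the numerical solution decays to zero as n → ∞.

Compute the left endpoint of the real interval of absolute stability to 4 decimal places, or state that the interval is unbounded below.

left endpoint -2.7853.

On y'=λy, z=hλ:
  order 4, 4-stage ⇒ R(z)=1+z+z^2/2+z^3/6+z^4/24
  (e.g. R(-0.69)=0.50274, |R|=0.50274)

Solve |R(x)|<1 on ℝ⁻.
x=-0.69: |R|=0.5027
|R(-3.03)|=1.4361 |R(-2.92)|=1.2228 |R(-2.7)|=0.8788
Bisect:
  x_lo=-3.2704 |R|=2.0140  x_hi=-0.2110 |R|=0.8097
  mid=-1.74072 |R|=0.27780 →hi
  mid=-2.50556 |R|=0.65391 →hi
  mid=-2.88798 |R|=1.16618 →lo
  mid=-2.69677 |R|=0.87453 →hi
  mid=-2.79237 |R|=1.01073 →lo
  mid=-2.74457 |R|=0.94032 →hi
  mid=-2.76847 |R|=0.97493 →hi
  ...
  [-2.78547,-2.78528] ⇒ x*=-2.7853
Stable set (-2.7853, 0).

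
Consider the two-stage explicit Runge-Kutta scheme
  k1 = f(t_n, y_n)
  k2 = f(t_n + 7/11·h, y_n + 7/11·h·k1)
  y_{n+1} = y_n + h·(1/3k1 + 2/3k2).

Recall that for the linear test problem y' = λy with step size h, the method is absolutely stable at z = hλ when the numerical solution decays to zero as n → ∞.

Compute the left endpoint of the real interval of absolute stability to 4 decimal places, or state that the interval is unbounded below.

left endpoint -2.3571.

On y'=λy, z=hλ:
  k1=λy_n ⇒ h·k1=z·y_n;  k2=λ(1+7/11z)y_n ⇒ h·k2=z(1+7/11z)y_n
  y_{n+1}/y_n = 1 + 1/3z + 2/3z(1+7/11z) = 1 + z + 14/33z²
  ⇒ R(z) = 1 + z + 14/33z².

Boundary: |R(x)|=1, x<0.
x=-1.17: |R|=0.4107
R=1: x+14/33x²=0 ⇒ x=−33/14=-2.3571; min R=1−1/(4·14/33)=0.4107>−1
Confirm numerically:
  x=-1.917: |R|=0.64204 <1
  x=-1.432: |R|=0.43796 <1
  x=-1.253: |R|=0.41306 <1
  x=-1.153: |R|=0.41099 <1
  x=-2.807: |R|=1.53571 >1
  x=-2.802: |R|=1.52881 >1
Interval (-2.3571, 0).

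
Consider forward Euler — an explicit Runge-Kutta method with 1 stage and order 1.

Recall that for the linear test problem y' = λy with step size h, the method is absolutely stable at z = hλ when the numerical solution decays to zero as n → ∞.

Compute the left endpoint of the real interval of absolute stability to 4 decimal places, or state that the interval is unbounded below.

left endpoint -2.0000.

With y'=λy (z=hλ):
  order 1, 1-stage ⇒ R(z)=1+z
  (e.g. R(-0.69)=0.31000, |R|=0.31000)

Solve |R(x)|<1 on ℝ⁻.
x=-0.69: |R|=0.3100
|R(-1.94)|=0.9400 |R(-1.5)|=0.5000 |R(-1.46)|=0.4600
Bisect:
  x_lo=-2.3213 |R|=1.3213  x_hi=-0.1560 |R|=0.8440
  mid=-1.23861 |R|=0.23861 →hi
  mid=-1.77993 |R|=0.77993 →hi
  mid=-2.05059 |R|=1.05059 →lo
  mid=-1.91526 |R|=0.91526 →hi
  mid=-1.98293 |R|=0.98293 →hi
  mid=-2.01676 |R|=1.01676 →lo
  mid=-1.99985 |R|=0.99985 →hi
  mid=-2.00830 |R|=1.00830 →lo
  ...
  [-2.00011,-1.99998] ⇒ x*=-2.0000
Interval (-2.0000, 0).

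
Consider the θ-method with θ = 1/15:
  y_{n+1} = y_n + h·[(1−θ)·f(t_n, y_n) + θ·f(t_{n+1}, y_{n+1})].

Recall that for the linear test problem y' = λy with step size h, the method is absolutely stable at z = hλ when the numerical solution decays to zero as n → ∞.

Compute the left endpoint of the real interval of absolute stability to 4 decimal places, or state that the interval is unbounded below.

z* = -2.3077.

Test eqn y'=λy, z=hλ:
  y_{n+1} = y_n + z·[14/15·y_n + 1/15·y_{n+1}] ⇒ (1 − 1/15z)y_{n+1} = (1 + 14/15z)y_n
  ⇒ R(z) = (1 + 14/15z)/(1 − 1/15z).

Need |R(x)|<1, x<0.
x=-1.25: |R|=0.1538
R=−1: 1+14/15x = −1+1/15x ⇒ -13/15x=2 ⇒ x=2/(-13/15)=-2.3077
Confirm numerically:
  x=-2.129: |R|=0.86438 <1
  x=-1.998: |R|=0.76315 <1
  x=-1.882: |R|=0.67220 <1
  x=-1.292: |R|=0.18954 <1
  x=-2.853: |R|=1.39708 >1
  x=-2.567: |R|=1.19189 >1
  x=-2.458: |R|=1.11193 >1
Interval (-2.3077, 0).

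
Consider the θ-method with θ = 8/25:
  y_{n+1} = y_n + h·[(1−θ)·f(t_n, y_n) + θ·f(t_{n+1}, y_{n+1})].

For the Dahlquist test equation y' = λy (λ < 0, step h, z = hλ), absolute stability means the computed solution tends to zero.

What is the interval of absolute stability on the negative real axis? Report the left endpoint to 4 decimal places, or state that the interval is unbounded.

(-5.5556, 0).

With y'=λy (z=hλ):
  y_{n+1} = y_n + z·[17/25·y_n + 8/25·y_{n+1}] ⇒ (1 − 8/25z)y_{n+1} = (1 + 17/25z)y_n
  Hence R(z) = (1 + 17/25z)/(1 − 8/25z).

Find x<0 with |R(x)|<1.
x=-0.33: |R|=0.7015
R=−1: 1+17/25x = −1+8/25x ⇒ -9/25x=2 ⇒ x=2/(-9/25)=-5.5556
Confirm numerically:
  x=-4.982: |R|=0.92041 <1
  x=-4.248: |R|=0.80049 <1
  x=-4.210: |R|=0.79363 <1
  x=-2.847: |R|=0.48976 <1
  x=-5.968: |R|=1.05103 >1
  x=-5.916: |R|=1.04485 >1
Interval (-5.5556, 0).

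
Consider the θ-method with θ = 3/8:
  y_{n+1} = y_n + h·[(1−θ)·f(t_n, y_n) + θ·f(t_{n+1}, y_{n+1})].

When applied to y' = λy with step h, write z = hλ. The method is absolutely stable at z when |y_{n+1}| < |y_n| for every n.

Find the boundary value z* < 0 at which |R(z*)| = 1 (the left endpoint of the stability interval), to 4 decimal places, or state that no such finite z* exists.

left endpoint -8.0000.

Test eqn y'=λy, z=hλ:
  y_{n+1} = y_n + z·[5/8·y_n + 3/8·y_{n+1}] ⇒ (1 − 3/8z)y_{n+1} = (1 + 5/8z)y_n
  ⇒ R(z) = (1 + 5/8z)/(1 − 3/8z).

Need |R(x)|<1, x<0.
x=-1.31: |R|=0.1215
R=−1: 1+5/8x = −1+3/8x ⇒ -1/4x=2 ⇒ x=2/(-1/4)=-8.0000
Confirm numerically:
  x=-6.741: |R|=0.91078 <1
  x=-6.052: |R|=0.85105 <1
  x=-5.750: |R|=0.82178 <1
  x=-5.242: |R|=0.76751 <1
  x=-8.525: |R|=1.03127 >1
  x=-8.086: |R|=1.00533 >1
So |R|<1 on (-8.0000, 0).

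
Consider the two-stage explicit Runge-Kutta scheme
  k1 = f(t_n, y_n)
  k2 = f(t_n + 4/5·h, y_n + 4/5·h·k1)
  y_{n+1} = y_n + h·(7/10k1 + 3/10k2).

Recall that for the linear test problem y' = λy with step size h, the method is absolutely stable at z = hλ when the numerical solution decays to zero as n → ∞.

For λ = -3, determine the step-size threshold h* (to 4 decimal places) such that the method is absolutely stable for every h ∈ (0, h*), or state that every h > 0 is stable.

(-4.1667,0); λ=-3 ⇒ h* = (25/6)/3 = 1.3889.

With y'=λy (z=hλ):
  k1=λy_n ⇒ h·k1=z·y_n;  k2=λ(1+4/5z)y_n ⇒ h·k2=z(1+4/5z)y_n
  y_{n+1}/y_n = 1 + 7/10z + 3/10z(1+4/5z) = 1 + z + 6/25z²
  R(z) = 1 + z + 6/25z².

Find x<0 with |R(x)|<1.
x=-1.19: |R|=0.1499
R=1: x+6/25x²=0 ⇒ x=−25/6=-4.1667; min R=1−1/(4·6/25)=-0.0417>−1
Confirm numerically:
  x=-3.716: |R|=0.59808 <1
  x=-2.905: |R|=0.12037 <1
  x=-2.374: |R|=0.02139 <1
  x=-4.358: |R|=1.20012 >1
  x=-4.264: |R|=1.09961 >1
  x=-4.208: |R|=1.04174 >1
So |R|<1 on (-4.1667, 0).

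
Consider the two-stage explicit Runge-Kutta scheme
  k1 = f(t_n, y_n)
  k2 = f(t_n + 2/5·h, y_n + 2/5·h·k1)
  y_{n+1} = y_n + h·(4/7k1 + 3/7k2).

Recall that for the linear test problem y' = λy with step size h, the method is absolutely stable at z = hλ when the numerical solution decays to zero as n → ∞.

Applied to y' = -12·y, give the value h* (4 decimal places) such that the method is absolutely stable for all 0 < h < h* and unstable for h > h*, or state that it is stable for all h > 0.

(-5.8333,0); λ=-12 ⇒ h* = (35/6)/12 = 0.4861.

On y'=λy, z=hλ:
  k1=λy_n ⇒ h·k1=z·y_n;  k2=λ(1+2/5z)y_n ⇒ h·k2=z(1+2/5z)y_n
  y_{n+1}/y_n = 1 + 4/7z + 3/7z(1+2/5z) = 1 + z + 6/35z²
  R(z) = 1 + z + 6/35z².

Need |R(x)|<1, x<0.
x=-0.79: |R|=0.3170
R=1: x+6/35x²=0 ⇒ x=−35/6=-5.8333; min R=1−1/(4·6/35)=-0.4583>−1
Confirm numerically:
  x=-5.779: |R|=0.94617 <1
  x=-4.467: |R|=0.04630 <1
  x=-3.259: |R|=0.43824 <1
  x=-2.768: |R|=0.45454 <1
  x=-6.277: |R|=1.47741 >1
  x=-6.198: |R|=1.38746 >1
Stable set (-5.8333, 0).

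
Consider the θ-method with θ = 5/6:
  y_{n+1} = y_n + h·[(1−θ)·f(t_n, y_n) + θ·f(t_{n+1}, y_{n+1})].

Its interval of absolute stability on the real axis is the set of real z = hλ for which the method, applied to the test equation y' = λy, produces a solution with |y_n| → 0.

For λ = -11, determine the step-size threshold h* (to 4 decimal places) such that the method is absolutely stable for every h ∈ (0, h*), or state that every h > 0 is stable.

With y'=λy (z=hλ):
  y_{n+1} = y_n + z·[1/6·y_n + 5/6·y_{n+1}] ⇒ (1 − 5/6z)y_{n+1} = (1 + 1/6z)y_n
  ⇒ R(z) = (1 + 1/6z)/(1 − 5/6z).

Find x<0 with |R(x)|<1.
x=-1.23: |R|=0.3926
x=-2: |R|=0.2500
x=-10: |R|=0.0714
x=-100: |R|=0.1858
θ=5/6≥1/2 ⇒ |1+1/6x|<|1−5/6x| ∀x<0 ⇒ stable on all of ℝ⁻.

unbounded; (−∞, 0). Any h>0 works for λ=-11.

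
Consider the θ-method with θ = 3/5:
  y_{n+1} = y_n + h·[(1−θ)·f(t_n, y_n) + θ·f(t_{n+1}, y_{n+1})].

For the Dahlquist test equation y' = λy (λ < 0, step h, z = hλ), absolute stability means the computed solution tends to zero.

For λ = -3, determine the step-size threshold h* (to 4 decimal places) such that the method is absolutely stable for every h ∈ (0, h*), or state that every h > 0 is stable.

interval (−∞, 0). Any h>0 works for λ=-3.

Set f=λy, z=hλ:
  y_{n+1} = y_n + z·[2/5·y_n + 3/5·y_{n+1}] ⇒ (1 − 3/5z)y_{n+1} = (1 + 2/5z)y_n
  ⇒ R(z) = (1 + 2/5z)/(1 − 3/5z).

Solve |R(x)|<1 on ℝ⁻.
x=-1.5: |R|=0.2105
x=-2: |R|=0.0909
x=-10: |R|=0.4286
x=-100: |R|=0.6393
θ=3/5≥1/2 ⇒ |1+2/5x|<|1−3/5x| ∀x<0 ⇒ interval (−∞,0).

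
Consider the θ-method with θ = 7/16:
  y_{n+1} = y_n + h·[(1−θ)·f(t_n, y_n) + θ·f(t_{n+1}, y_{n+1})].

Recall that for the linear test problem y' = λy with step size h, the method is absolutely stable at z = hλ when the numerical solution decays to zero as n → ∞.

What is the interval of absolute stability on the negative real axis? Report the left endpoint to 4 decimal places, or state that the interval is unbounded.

Set f=λy, z=hλ:
  y_{n+1} = y_n + z·[9/16·y_n + 7/16·y_{n+1}] ⇒ (1 − 7/16z)y_{n+1} = (1 + 9/16z)y_n
  R(z) = (1 + 9/16z)/(1 − 7/16z).

Need |R(x)|<1, x<0.
x=-0.62: |R|=0.5123
R=−1: 1+9/16x = −1+7/16x ⇒ -1/8x=2 ⇒ x=2/(-1/8)=-16.0000
Confirm numerically:
  x=-12.579: |R|=0.93425 <1
  x=-11.968: |R|=0.91918 <1
  x=-9.558: |R|=0.84460 <1
  x=-9.302: |R|=0.83485 <1
  x=-16.148: |R|=1.00229 >1
  x=-16.146: |R|=1.00226 >1
So |R|<1 on (-16.0000, 0).

(-16.0000, 0).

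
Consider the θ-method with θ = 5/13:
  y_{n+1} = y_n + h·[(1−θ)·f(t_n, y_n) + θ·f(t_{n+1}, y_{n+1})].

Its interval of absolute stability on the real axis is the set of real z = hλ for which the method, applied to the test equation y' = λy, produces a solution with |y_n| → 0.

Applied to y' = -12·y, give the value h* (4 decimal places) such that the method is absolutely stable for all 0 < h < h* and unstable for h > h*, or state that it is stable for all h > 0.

Test eqn y'=λy, z=hλ:
  y_{n+1} = y_n + z·[8/13·y_n + 5/13·y_{n+1}] ⇒ (1 − 5/13z)y_{n+1} = (1 + 8/13z)y_n
  so R(z) = (1 + 8/13z)/(1 − 5/13z).

Find x<0 with |R(x)|<1.
x=-1.72: |R|=0.0352
R=−1: 1+8/13x = −1+5/13x ⇒ -3/13x=2 ⇒ x=2/(-3/13)=-8.6667
Confirm numerically:
  x=-8.598: |R|=0.99632 <1
  x=-8.507: |R|=0.99137 <1
  x=-7.266: |R|=0.91482 <1
  x=-8.945: |R|=1.01447 >1
  x=-8.812: |R|=1.00764 >1
Stable set (-8.6667, 0).

(-8.6667,0); λ=-12 ⇒ h* = (26/3)/12 = 0.7222.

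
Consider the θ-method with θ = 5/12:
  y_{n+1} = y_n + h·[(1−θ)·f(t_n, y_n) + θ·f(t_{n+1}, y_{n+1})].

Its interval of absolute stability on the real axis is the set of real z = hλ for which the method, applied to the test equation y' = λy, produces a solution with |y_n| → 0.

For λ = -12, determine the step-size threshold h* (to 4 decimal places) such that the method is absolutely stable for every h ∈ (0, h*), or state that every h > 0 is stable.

Test eqn y'=λy, z=hλ:
  y_{n+1} = y_n + z·[7/12·y_n + 5/12·y_{n+1}] ⇒ (1 − 5/12z)y_{n+1} = (1 + 7/12z)y_n
  so R(z) = (1 + 7/12z)/(1 − 5/12z).

Solve |R(x)|<1 on ℝ⁻.
x=-0.99: |R|=0.2991
R=−1: 1+7/12x = −1+5/12x ⇒ -1/6x=2 ⇒ x=2/(-1/6)=-12.0000
Confirm numerically:
  x=-11.409: |R|=0.98288 <1
  x=-11.217: |R|=0.97700 <1
  x=-8.302: |R|=0.86178 <1
  x=-12.446: |R|=1.01202 >1
  x=-12.368: |R|=1.00997 >1
  x=-12.197: |R|=1.00540 >1
Stable set (-12.0000, 0).

(-12.0000,0); λ=-12 ⇒ h* = (12)/12 = 1.0000.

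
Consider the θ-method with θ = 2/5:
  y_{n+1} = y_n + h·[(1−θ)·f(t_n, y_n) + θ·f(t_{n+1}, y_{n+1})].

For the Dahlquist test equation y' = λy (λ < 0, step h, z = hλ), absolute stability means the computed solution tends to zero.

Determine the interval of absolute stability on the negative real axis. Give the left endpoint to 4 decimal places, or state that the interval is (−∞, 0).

(-10.0000, 0).

Set f=λy, z=hλ:
  y_{n+1} = y_n + z·[3/5·y_n + 2/5·y_{n+1}] ⇒ (1 − 2/5z)y_{n+1} = (1 + 3/5z)y_n
  so R(z) = (1 + 3/5z)/(1 − 2/5z).

Solve |R(x)|<1 on ℝ⁻.
x=-1.19: |R|=0.1938
R=−1: 1+3/5x = −1+2/5x ⇒ -1/5x=2 ⇒ x=2/(-1/5)=-10.0000
Confirm numerically:
  x=-7.014: |R|=0.84307 <1
  x=-6.585: |R|=0.81205 <1
  x=-6.069: |R|=0.77063 <1
  x=-4.117: |R|=0.55546 <1
  x=-10.565: |R|=1.02162 >1
  x=-10.473: |R|=1.01823 >1
  x=-10.319: |R|=1.01244 >1
So |R|<1 on (-10.0000, 0).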